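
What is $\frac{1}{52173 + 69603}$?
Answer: $\frac{1}{121776} \approx 8.2118 \cdot 10^{-6}$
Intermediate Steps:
$\frac{1}{52173 + 69603} = \frac{1}{121776}$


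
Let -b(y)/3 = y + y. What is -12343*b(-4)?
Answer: -296232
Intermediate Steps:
b(y) = -6*y (b(y) = -3*(y + y) = -6*y)
-12343*b(-4) = -(-74058)*(-4) = -12343*24 = -296232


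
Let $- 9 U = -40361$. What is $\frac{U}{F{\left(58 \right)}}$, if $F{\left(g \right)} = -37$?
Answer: $- \frac{40361}{333} \approx -121.2$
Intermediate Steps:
$U = \frac{40361}{9}$ ($U = \left(- \frac{1}{9}\right) \left(-40361\right) = \frac{40361}{9} \approx 4484.6$)
$\frac{U}{F{\left(58 \right)}} = \frac{40361}{9 \left(-37\right)} = \frac{40361}{9} \left(- \frac{1}{37}\right) = - \frac{40361}{333}$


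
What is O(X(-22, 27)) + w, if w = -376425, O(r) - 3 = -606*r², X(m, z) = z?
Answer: -818196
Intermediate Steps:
O(r) = 3 - 606*r²
O(X(-22, 27)) + w = (3 - 606*27²) - 376425 = (3 - 606*729) - 376425 = (3 - 441774) - 376425 = -441771 - 376425 = -818196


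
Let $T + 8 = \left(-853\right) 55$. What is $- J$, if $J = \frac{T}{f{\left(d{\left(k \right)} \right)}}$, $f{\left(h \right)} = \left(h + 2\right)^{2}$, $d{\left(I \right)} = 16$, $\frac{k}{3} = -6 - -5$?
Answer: $\frac{15641}{108} \approx 144.82$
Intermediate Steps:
$T = -46923$ ($T = -8 - 46915 = -46923$)
$k = -3$ ($k = 3 \left(-6 - -5\right) = 3 \left(-6 + 5\right) = 3 \left(-1\right) = -3$)
$f{\left(h \right)} = \left(2 + h\right)^{2}$
$J = - \frac{15641}{108}$ ($J = - \frac{46923}{\left(2 + 16\right)^{2}} = - \frac{46923}{18^{2}} = - \frac{46923}{324} = \left(-46923\right) \frac{1}{324} = - \frac{15641}{108} \approx -144.82$)
$- J = \left(-1\right) \left(- \frac{15641}{108}\right) = \frac{15641}{108}$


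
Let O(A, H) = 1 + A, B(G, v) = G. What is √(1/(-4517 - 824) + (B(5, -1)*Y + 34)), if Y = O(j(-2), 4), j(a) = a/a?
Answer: √25615327/763 ≈ 6.6332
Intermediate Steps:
j(a) = 1
Y = 2 (Y = 1 + 1 = 2)
√(1/(-4517 - 824) + (B(5, -1)*Y + 34)) = √(1/(-4517 - 824) + (5*2 + 34)) = √(1/(-5341) + (10 + 34)) = √(-1/5341 + 44) = √(235003/5341) = √25615327/763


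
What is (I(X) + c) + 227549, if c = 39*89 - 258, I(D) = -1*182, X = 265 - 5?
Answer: 230580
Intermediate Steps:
X = 260
I(D) = -182
c = 3213 (c = 3471 - 258 = 3213)
(I(X) + c) + 227549 = (-182 + 3213) + 227549 = 3031 + 227549 = 230580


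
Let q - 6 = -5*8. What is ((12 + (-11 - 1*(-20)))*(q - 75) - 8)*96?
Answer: -220512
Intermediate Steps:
q = -34 (q = 6 - 5*8 = 6 - 40 = -34)
((12 + (-11 - 1*(-20)))*(q - 75) - 8)*96 = ((12 + (-11 - 1*(-20)))*(-34 - 75) - 8)*96 = ((12 + (-11 + 20))*(-109) - 8)*96 = ((12 + 9)*(-109) - 8)*96 = (21*(-109) - 8)*96 = (-2289 - 8)*96 = -2297*96 = -220512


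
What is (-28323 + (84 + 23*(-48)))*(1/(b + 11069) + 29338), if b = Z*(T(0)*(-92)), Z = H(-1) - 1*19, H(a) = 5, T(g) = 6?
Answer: -16181678193741/18797 ≈ -8.6086e+8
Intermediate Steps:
Z = -14 (Z = 5 - 1*19 = 5 - 19 = -14)
b = 7728 (b = -84*(-92) = -14*(-552) = 7728)
(-28323 + (84 + 23*(-48)))*(1/(b + 11069) + 29338) = (-28323 + (84 + 23*(-48)))*(1/(7728 + 11069) + 29338) = (-28323 + (84 - 1104))*(1/18797 + 29338) = (-28323 - 1020)*(1/18797 + 29338) = -29343*551466387/18797 = -16181678193741/18797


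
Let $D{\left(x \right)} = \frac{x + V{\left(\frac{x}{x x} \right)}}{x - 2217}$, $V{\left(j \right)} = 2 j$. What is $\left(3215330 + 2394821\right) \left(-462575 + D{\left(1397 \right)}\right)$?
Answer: $- \frac{2972819671910393761}{1145540} \approx -2.5951 \cdot 10^{12}$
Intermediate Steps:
$D{\left(x \right)} = \frac{x + \frac{2}{x}}{-2217 + x}$ ($D{\left(x \right)} = \frac{x + 2 \frac{x}{x x}}{x - 2217} = \frac{x + 2 \frac{x}{x^{2}}}{-2217 + x} = \frac{x + \frac{2}{x}}{-2217 + x}$)
$\left(3215330 + 2394821\right) \left(-462575 + D{\left(1397 \right)}\right) = \left(3215330 + 2394821\right) \left(-462575 + \frac{2 + 1397^{2}}{1397 \left(-2217 + 1397\right)}\right) = 5610151 \left(-462575 + \frac{2 + 1951609}{1397 \left(-820\right)}\right) = 5610151 \left(-462575 + \frac{1}{1397} \left(- \frac{1}{820}\right) 1951611\right) = 5610151 \left(-462575 - \frac{1951611}{1145540}\right) = 5610151 \left(- \frac{529900117111}{1145540}\right) = - \frac{2972819671910393761}{1145540}$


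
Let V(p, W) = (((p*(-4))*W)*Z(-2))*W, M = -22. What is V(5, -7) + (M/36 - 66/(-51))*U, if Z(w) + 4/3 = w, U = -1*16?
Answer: 498128/153 ≈ 3255.7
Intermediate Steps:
U = -16
Z(w) = -4/3 + w
V(p, W) = 40*p*W**2/3 (V(p, W) = (((p*(-4))*W)*(-4/3 - 2))*W = (((-4*p)*W)*(-10/3))*W = (-4*W*p*(-10/3))*W = (40*W*p/3)*W = 40*p*W**2/3)
V(5, -7) + (M/36 - 66/(-51))*U = (40/3)*5*(-7)**2 + (-22/36 - 66/(-51))*(-16) = (40/3)*5*49 + (-22*1/36 - 66*(-1/51))*(-16) = 9800/3 + (-11/18 + 22/17)*(-16) = 9800/3 + (209/306)*(-16) = 9800/3 - 1672/153 = 498128/153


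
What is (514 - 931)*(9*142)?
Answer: -532926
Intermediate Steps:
(514 - 931)*(9*142) = -417*1278 = -532926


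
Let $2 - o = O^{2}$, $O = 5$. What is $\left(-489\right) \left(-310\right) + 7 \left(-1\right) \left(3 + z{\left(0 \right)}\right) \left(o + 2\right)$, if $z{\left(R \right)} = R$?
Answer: $152031$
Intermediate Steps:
$o = -23$ ($o = 2 - 5^{2} = 2 - 25 = -23$)
$\left(-489\right) \left(-310\right) + 7 \left(-1\right) \left(3 + z{\left(0 \right)}\right) \left(o + 2\right) = \left(-489\right) \left(-310\right) + 7 \left(-1\right) \left(3 + 0\right) \left(-23 + 2\right) = 151590 - 7 \cdot 3 \left(-21\right) = 151590 - -441 = 151590 + 441 = 152031$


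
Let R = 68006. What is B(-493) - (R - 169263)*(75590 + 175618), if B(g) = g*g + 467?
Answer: 25436811972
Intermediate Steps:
B(g) = 467 + g² (B(g) = g² + 467 = 467 + g²)
B(-493) - (R - 169263)*(75590 + 175618) = (467 + (-493)²) - (68006 - 169263)*(75590 + 175618) = (467 + 243049) - (-101257)*251208 = 243516 - 1*(-25436568456) = 243516 + 25436568456 = 25436811972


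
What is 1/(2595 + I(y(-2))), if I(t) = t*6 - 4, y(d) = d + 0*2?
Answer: 1/2579 ≈ 0.00038775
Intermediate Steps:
y(d) = d (y(d) = d + 0 = d)
I(t) = -4 + 6*t (I(t) = 6*t - 4 = -4 + 6*t)
1/(2595 + I(y(-2))) = 1/(2595 + (-4 + 6*(-2))) = 1/(2595 + (-4 - 12)) = 1/(2595 - 16) = 1/2579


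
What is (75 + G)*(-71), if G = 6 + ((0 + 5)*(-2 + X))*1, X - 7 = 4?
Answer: -8946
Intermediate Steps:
X = 11 (X = 7 + 4 = 11)
G = 51 (G = 6 + ((0 + 5)*(-2 + 11))*1 = 6 + (5*9)*1 = 6 + 45*1 = 6 + 45 = 51)
(75 + G)*(-71) = (75 + 51)*(-71) = 126*(-71) = -8946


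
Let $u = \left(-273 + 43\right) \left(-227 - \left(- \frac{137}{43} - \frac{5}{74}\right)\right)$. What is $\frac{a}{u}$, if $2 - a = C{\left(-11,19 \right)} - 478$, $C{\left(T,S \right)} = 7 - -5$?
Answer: $\frac{744588}{81875515} \approx 0.0090941$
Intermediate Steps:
$C{\left(T,S \right)} = 12$ ($C{\left(T,S \right)} = 7 + 5 = 12$)
$u = \frac{81875515}{1591}$ ($u = - 230 \left(-227 - - \frac{10353}{3182}\right) = - 230 \left(-227 + \left(\frac{137}{43} + \frac{5}{74}\right)\right) = - 230 \left(-227 + \frac{10353}{3182}\right) = \left(-230\right) \left(- \frac{711961}{3182}\right) = \frac{81875515}{1591} \approx 51462.0$)
$a = 468$ ($a = 2 - \left(12 - 478\right) = 2 - -466 = 2 + 466 = 468$)
$\frac{a}{u} = \frac{468}{\frac{81875515}{1591}} = 468 \cdot \frac{1591}{81875515} = \frac{744588}{81875515}$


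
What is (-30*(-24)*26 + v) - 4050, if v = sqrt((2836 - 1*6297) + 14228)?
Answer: 14670 + sqrt(10767) ≈ 14774.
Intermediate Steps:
v = sqrt(10767) (v = sqrt((2836 - 6297) + 14228) = sqrt(-3461 + 14228) = sqrt(10767) ≈ 103.76)
(-30*(-24)*26 + v) - 4050 = (-30*(-24)*26 + sqrt(10767)) - 4050 = (720*26 + sqrt(10767)) - 4050 = (18720 + sqrt(10767)) - 4050 = 14670 + sqrt(10767)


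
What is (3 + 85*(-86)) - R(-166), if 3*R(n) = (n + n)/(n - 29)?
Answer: -4274927/585 ≈ -7307.6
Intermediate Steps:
R(n) = 2*n/(3*(-29 + n)) (R(n) = ((n + n)/(n - 29))/3 = ((2*n)/(-29 + n))/3 = (2*n/(-29 + n))/3 = 2*n/(3*(-29 + n)))
(3 + 85*(-86)) - R(-166) = (3 + 85*(-86)) - 2*(-166)/(3*(-29 - 166)) = (3 - 7310) - 2*(-166)/(3*(-195)) = -7307 - 2*(-166)*(-1)/(3*195) = -7307 - 1*332/585 = -7307 - 332/585 = -4274927/585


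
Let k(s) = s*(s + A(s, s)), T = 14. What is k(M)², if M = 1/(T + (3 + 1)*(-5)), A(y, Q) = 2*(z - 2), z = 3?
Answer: 121/1296 ≈ 0.093364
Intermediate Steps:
A(y, Q) = 2 (A(y, Q) = 2*(3 - 2) = 2*1 = 2)
M = -⅙ (M = 1/(14 + (3 + 1)*(-5)) = 1/(14 + 4*(-5)) = 1/(14 - 20) = 1/(-6) = -⅙ ≈ -0.16667)
k(s) = s*(2 + s) (k(s) = s*(s + 2) = s*(2 + s))
k(M)² = (-(2 - ⅙)/6)² = (-⅙*11/6)² = (-11/36)² = 121/1296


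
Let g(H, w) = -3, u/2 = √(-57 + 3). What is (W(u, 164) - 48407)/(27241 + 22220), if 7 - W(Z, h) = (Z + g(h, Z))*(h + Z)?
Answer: -47692/49461 - 322*I*√6/16487 ≈ -0.96423 - 0.04784*I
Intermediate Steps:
u = 6*I*√6 (u = 2*√(-57 + 3) = 2*√(-54) = 2*(3*I*√6) = 6*I*√6 ≈ 14.697*I)
W(Z, h) = 7 - (-3 + Z)*(Z + h) (W(Z, h) = 7 - (Z - 3)*(h + Z) = 7 - (-3 + Z)*(Z + h))
(W(u, 164) - 48407)/(27241 + 22220) = ((7 - (6*I*√6)² + 3*(6*I*√6) + 3*164 - 1*6*I*√6*164) - 48407)/(27241 + 22220) = ((7 - 1*(-216) + 18*I*√6 + 492 - 984*I*√6) - 48407)/49461 = ((7 + 216 + 18*I*√6 + 492 - 984*I*√6) - 48407)*(1/49461) = ((715 - 966*I*√6) - 48407)*(1/49461) = (-47692 - 966*I*√6)*(1/49461) = -47692/49461 - 322*I*√6/16487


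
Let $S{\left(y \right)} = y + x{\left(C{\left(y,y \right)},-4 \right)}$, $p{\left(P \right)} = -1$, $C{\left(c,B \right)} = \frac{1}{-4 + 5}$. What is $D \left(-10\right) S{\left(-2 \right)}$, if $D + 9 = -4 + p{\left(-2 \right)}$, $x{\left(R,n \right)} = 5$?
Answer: $420$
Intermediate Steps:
$C{\left(c,B \right)} = 1$ ($C{\left(c,B \right)} = 1^{-1} = 1$)
$D = -14$ ($D = -9 - 5 = -14$)
$S{\left(y \right)} = 5 + y$ ($S{\left(y \right)} = y + 5 = 5 + y$)
$D \left(-10\right) S{\left(-2 \right)} = \left(-14\right) \left(-10\right) \left(5 - 2\right) = 140 \cdot 3 = 420$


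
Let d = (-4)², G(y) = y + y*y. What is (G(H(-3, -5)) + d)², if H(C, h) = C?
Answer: 484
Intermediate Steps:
G(y) = y + y²
d = 16
(G(H(-3, -5)) + d)² = (-3*(1 - 3) + 16)² = (-3*(-2) + 16)² = (6 + 16)² = 22² = 484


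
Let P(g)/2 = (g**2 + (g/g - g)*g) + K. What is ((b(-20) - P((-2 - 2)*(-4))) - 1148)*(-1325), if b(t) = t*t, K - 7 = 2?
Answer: 1057350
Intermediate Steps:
K = 9 (K = 7 + 2 = 9)
b(t) = t**2
P(g) = 18 + 2*g**2 + 2*g*(1 - g) (P(g) = 2*((g**2 + (g/g - g)*g) + 9) = 2*((g**2 + (1 - g)*g) + 9) = 2*((g**2 + g*(1 - g)) + 9) = 2*(9 + g**2 + g*(1 - g)) = 18 + 2*g**2 + 2*g*(1 - g))
((b(-20) - P((-2 - 2)*(-4))) - 1148)*(-1325) = (((-20)**2 - (18 + 2*((-2 - 2)*(-4)))) - 1148)*(-1325) = ((400 - (18 + 2*(-4*(-4)))) - 1148)*(-1325) = ((400 - (18 + 2*16)) - 1148)*(-1325) = ((400 - (18 + 32)) - 1148)*(-1325) = ((400 - 1*50) - 1148)*(-1325) = ((400 - 50) - 1148)*(-1325) = (350 - 1148)*(-1325) = -798*(-1325) = 1057350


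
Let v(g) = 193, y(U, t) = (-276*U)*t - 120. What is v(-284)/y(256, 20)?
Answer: -193/1413240 ≈ -0.00013657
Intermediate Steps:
y(U, t) = -120 - 276*U*t (y(U, t) = -276*U*t - 120 = -120 - 276*U*t)
v(-284)/y(256, 20) = 193/(-120 - 276*256*20) = 193/(-120 - 1413120) = 193/(-1413240) = 193*(-1/1413240) = -193/1413240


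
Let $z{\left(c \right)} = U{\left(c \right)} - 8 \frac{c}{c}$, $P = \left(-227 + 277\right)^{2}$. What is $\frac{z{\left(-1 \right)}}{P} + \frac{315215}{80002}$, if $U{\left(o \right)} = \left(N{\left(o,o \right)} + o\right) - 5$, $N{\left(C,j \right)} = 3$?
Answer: $\frac{393578739}{100002500} \approx 3.9357$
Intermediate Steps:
$U{\left(o \right)} = -2 + o$ ($U{\left(o \right)} = \left(3 + o\right) - 5 = -2 + o$)
$P = 2500$ ($P = 50^{2} = 2500$)
$z{\left(c \right)} = -10 + c$ ($z{\left(c \right)} = \left(-2 + c\right) - 8 \frac{c}{c} = \left(-2 + c\right) - 8 = -10 + c$)
$\frac{z{\left(-1 \right)}}{P} + \frac{315215}{80002} = \frac{-10 - 1}{2500} + \frac{315215}{80002} = \left(-11\right) \frac{1}{2500} + 315215 \cdot \frac{1}{80002} = - \frac{11}{2500} + \frac{315215}{80002} = \frac{393578739}{100002500}$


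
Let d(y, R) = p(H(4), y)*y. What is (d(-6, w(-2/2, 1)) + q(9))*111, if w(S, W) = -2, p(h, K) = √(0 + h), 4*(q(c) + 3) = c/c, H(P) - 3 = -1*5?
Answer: -1221/4 - 666*I*√2 ≈ -305.25 - 941.87*I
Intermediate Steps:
H(P) = -2 (H(P) = 3 - 1*5 = 3 - 5 = -2)
q(c) = -11/4 (q(c) = -3 + (c/c)/4 = -3 + (¼)*1 = -3 + ¼ = -11/4)
p(h, K) = √h
d(y, R) = I*y*√2 (d(y, R) = √(-2)*y = (I*√2)*y = I*y*√2)
(d(-6, w(-2/2, 1)) + q(9))*111 = (I*(-6)*√2 - 11/4)*111 = (-6*I*√2 - 11/4)*111 = (-11/4 - 6*I*√2)*111 = -1221/4 - 666*I*√2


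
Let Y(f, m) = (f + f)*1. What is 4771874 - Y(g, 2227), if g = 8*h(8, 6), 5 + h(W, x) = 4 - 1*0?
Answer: 4771890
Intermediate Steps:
h(W, x) = -1 (h(W, x) = -5 + (4 - 1*0) = -5 + (4 + 0) = -5 + 4 = -1)
g = -8 (g = 8*(-1) = -8)
Y(f, m) = 2*f (Y(f, m) = (2*f)*1 = 2*f)
4771874 - Y(g, 2227) = 4771874 - 2*(-8) = 4771874 - 1*(-16) = 4771874 + 16 = 4771890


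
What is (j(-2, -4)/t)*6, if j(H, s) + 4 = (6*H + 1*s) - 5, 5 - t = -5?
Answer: -15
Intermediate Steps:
t = 10 (t = 5 - 1*(-5) = 5 + 5 = 10)
j(H, s) = -9 + s + 6*H (j(H, s) = -4 + ((6*H + 1*s) - 5) = -4 + ((6*H + s) - 5) = -4 + ((s + 6*H) - 5) = -4 + (-5 + s + 6*H) = -9 + s + 6*H)
(j(-2, -4)/t)*6 = ((-9 - 4 + 6*(-2))/10)*6 = ((-9 - 4 - 12)/10)*6 = ((⅒)*(-25))*6 = -5/2*6 = -15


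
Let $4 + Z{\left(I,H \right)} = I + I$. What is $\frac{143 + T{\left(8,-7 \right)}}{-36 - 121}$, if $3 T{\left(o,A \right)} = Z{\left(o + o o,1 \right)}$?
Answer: $- \frac{569}{471} \approx -1.2081$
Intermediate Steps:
$Z{\left(I,H \right)} = -4 + 2 I$ ($Z{\left(I,H \right)} = -4 + \left(I + I\right) = -4 + 2 I$)
$T{\left(o,A \right)} = - \frac{4}{3} + \frac{2 o}{3} + \frac{2 o^{2}}{3}$ ($T{\left(o,A \right)} = \frac{-4 + 2 \left(o + o o\right)}{3} = \frac{-4 + 2 \left(o + o^{2}\right)}{3} = \frac{-4 + \left(2 o + 2 o^{2}\right)}{3} = \frac{-4 + 2 o + 2 o^{2}}{3} = - \frac{4}{3} + \frac{2 o}{3} + \frac{2 o^{2}}{3}$)
$\frac{143 + T{\left(8,-7 \right)}}{-36 - 121} = \frac{143 - \left(\frac{4}{3} - \frac{16 \left(1 + 8\right)}{3}\right)}{-36 - 121} = \frac{143 - \left(\frac{4}{3} - 48\right)}{-157} = - \frac{143 + \left(- \frac{4}{3} + 48\right)}{157} = - \frac{143 + \frac{140}{3}}{157} = \left(- \frac{1}{157}\right) \frac{569}{3} = - \frac{569}{471}$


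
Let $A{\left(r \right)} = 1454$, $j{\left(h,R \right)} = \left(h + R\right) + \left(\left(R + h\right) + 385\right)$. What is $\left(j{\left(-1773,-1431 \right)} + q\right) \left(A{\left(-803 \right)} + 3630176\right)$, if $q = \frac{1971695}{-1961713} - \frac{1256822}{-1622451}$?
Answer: $- \frac{69620659648891301532040}{3182783218563} \approx -2.1874 \cdot 10^{10}$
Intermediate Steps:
$j{\left(h,R \right)} = 385 + 2 R + 2 h$ ($j{\left(h,R \right)} = \left(R + h\right) + \left(385 + R + h\right) = 385 + 2 R + 2 h$)
$q = - \frac{733454468359}{3182783218563}$ ($q = 1971695 \left(- \frac{1}{1961713}\right) - - \frac{1256822}{1622451} = - \frac{1971695}{1961713} + \frac{1256822}{1622451} = - \frac{733454468359}{3182783218563} \approx -0.23044$)
$\left(j{\left(-1773,-1431 \right)} + q\right) \left(A{\left(-803 \right)} + 3630176\right) = \left(\left(385 + 2 \left(-1431\right) + 2 \left(-1773\right)\right) - \frac{733454468359}{3182783218563}\right) \left(1454 + 3630176\right) = \left(\left(385 - 2862 - 3546\right) - \frac{733454468359}{3182783218563}\right) 3631630 = \left(-6023 - \frac{733454468359}{3182783218563}\right) 3631630 = \left(- \frac{19170636779873308}{3182783218563}\right) 3631630 = - \frac{69620659648891301532040}{3182783218563}$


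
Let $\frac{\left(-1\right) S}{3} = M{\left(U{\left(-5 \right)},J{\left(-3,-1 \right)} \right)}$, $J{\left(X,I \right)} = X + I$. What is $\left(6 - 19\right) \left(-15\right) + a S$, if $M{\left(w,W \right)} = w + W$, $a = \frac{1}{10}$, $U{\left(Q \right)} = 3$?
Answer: $\frac{1953}{10} \approx 195.3$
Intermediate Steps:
$J{\left(X,I \right)} = I + X$
$a = \frac{1}{10} \approx 0.1$
$M{\left(w,W \right)} = W + w$
$S = 3$ ($S = - 3 \left(\left(-1 - 3\right) + 3\right) = - 3 \left(-4 + 3\right) = \left(-3\right) \left(-1\right) = 3$)
$\left(6 - 19\right) \left(-15\right) + a S = \left(6 - 19\right) \left(-15\right) + \frac{1}{10} \cdot 3 = \left(-13\right) \left(-15\right) + \frac{3}{10} = 195 + \frac{3}{10} = \frac{1953}{10}$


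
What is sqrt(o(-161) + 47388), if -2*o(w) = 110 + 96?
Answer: 7*sqrt(965) ≈ 217.45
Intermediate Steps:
o(w) = -103 (o(w) = -(110 + 96)/2 = -1/2*206 = -103)
sqrt(o(-161) + 47388) = sqrt(-103 + 47388) = sqrt(47285) = 7*sqrt(965)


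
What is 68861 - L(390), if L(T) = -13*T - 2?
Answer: 73933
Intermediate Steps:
L(T) = -2 - 13*T
68861 - L(390) = 68861 - (-2 - 13*390) = 68861 - (-2 - 5070) = 68861 - 1*(-5072) = 68861 + 5072 = 73933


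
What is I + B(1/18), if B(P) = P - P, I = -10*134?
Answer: -1340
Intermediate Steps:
I = -1340
B(P) = 0
I + B(1/18) = -1340 + 0 = -1340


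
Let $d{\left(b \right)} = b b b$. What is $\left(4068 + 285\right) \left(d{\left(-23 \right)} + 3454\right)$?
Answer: $-37927689$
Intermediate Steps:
$d{\left(b \right)} = b^{3}$ ($d{\left(b \right)} = b^{2} b = b^{3}$)
$\left(4068 + 285\right) \left(d{\left(-23 \right)} + 3454\right) = \left(4068 + 285\right) \left(\left(-23\right)^{3} + 3454\right) = 4353 \left(-12167 + 3454\right) = 4353 \left(-8713\right) = -37927689$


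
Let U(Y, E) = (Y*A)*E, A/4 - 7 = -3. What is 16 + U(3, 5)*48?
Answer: 11536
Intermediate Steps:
A = 16 (A = 28 + 4*(-3) = 28 - 12 = 16)
U(Y, E) = 16*E*Y (U(Y, E) = (Y*16)*E = (16*Y)*E = 16*E*Y)
16 + U(3, 5)*48 = 16 + (16*5*3)*48 = 16 + 240*48 = 16 + 11520 = 11536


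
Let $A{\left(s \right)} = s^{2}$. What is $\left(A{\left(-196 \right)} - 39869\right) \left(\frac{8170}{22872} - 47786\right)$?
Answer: $\frac{794030515783}{11436} \approx 6.9433 \cdot 10^{7}$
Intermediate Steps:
$\left(A{\left(-196 \right)} - 39869\right) \left(\frac{8170}{22872} - 47786\right) = \left(\left(-196\right)^{2} - 39869\right) \left(\frac{8170}{22872} - 47786\right) = \left(38416 - 39869\right) \left(8170 \cdot \frac{1}{22872} - 47786\right) = - 1453 \left(\frac{4085}{11436} - 47786\right) = \left(-1453\right) \left(- \frac{546476611}{11436}\right) = \frac{794030515783}{11436}$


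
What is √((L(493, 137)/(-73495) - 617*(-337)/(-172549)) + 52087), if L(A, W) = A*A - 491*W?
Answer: 2*√12390622902855487475810/975499135 ≈ 228.22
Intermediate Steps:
L(A, W) = A² - 491*W
√((L(493, 137)/(-73495) - 617*(-337)/(-172549)) + 52087) = √(((493² - 491*137)/(-73495) - 617*(-337)/(-172549)) + 52087) = √(((243049 - 67267)*(-1/73495) + 207929*(-1/172549)) + 52087) = √((175782*(-1/73495) - 207929/172549) + 52087) = √((-175782/73495 - 207929/172549) + 52087) = √(-45612750173/12681488755 + 52087) = √(660495092031512/12681488755) = 2*√12390622902855487475810/975499135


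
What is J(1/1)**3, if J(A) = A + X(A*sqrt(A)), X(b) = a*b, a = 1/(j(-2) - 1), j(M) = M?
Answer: 8/27 ≈ 0.29630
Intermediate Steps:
a = -1/3 (a = 1/(-2 - 1) = 1/(-3) = -1/3 ≈ -0.33333)
X(b) = -b/3
J(A) = A - A**(3/2)/3 (J(A) = A - A*sqrt(A)/3 = A - A**(3/2)/3)
J(1/1)**3 = (1/1 - (1/1)**(3/2)/3)**3 = (1 - 1**(3/2)/3)**3 = (1 - 1/3*1)**3 = (1 - 1/3)**3 = (2/3)**3 = 8/27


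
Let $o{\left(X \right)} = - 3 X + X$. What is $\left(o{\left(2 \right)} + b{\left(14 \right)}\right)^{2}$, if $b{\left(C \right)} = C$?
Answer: $100$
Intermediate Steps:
$o{\left(X \right)} = - 2 X$
$\left(o{\left(2 \right)} + b{\left(14 \right)}\right)^{2} = \left(\left(-2\right) 2 + 14\right)^{2} = \left(-4 + 14\right)^{2} = 10^{2} = 100$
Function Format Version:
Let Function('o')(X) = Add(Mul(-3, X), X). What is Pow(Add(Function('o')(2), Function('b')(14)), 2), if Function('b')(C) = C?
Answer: 100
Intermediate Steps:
Function('o')(X) = Mul(-2, X)
Pow(Add(Function('o')(2), Function('b')(14)), 2) = Pow(Add(Mul(-2, 2), 14), 2) = Pow(Add(-4, 14), 2) = Pow(10, 2) = 100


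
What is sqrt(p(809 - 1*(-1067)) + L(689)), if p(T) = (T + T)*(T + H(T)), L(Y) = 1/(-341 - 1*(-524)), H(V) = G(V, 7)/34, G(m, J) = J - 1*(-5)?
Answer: sqrt(68136117722535)/3111 ≈ 2653.3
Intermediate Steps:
G(m, J) = 5 + J (G(m, J) = J + 5 = 5 + J)
H(V) = 6/17 (H(V) = (5 + 7)/34 = 12*(1/34) = 6/17)
L(Y) = 1/183 (L(Y) = 1/(-341 + 524) = 1/183)
p(T) = 2*T*(6/17 + T) (p(T) = (T + T)*(T + 6/17) = (2*T)*(6/17 + T) = 2*T*(6/17 + T))
sqrt(p(809 - 1*(-1067)) + L(689)) = sqrt(2*(809 - 1*(-1067))*(6 + 17*(809 - 1*(-1067)))/17 + 1/183) = sqrt(2*(809 + 1067)*(6 + 17*(809 + 1067))/17 + 1/183) = sqrt((2/17)*1876*(6 + 17*1876) + 1/183) = sqrt((2/17)*1876*(6 + 31892) + 1/183) = sqrt((2/17)*1876*31898 + 1/183) = sqrt(119681296/17 + 1/183) = sqrt(21901677185/3111) = sqrt(68136117722535)/3111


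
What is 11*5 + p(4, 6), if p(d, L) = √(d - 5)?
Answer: 55 + I ≈ 55.0 + 1.0*I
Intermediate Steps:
p(d, L) = √(-5 + d)
11*5 + p(4, 6) = 11*5 + √(-5 + 4) = 55 + √(-1) = 55 + I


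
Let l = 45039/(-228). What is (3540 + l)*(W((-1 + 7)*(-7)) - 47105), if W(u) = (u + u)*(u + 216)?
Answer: -15678800467/76 ≈ -2.0630e+8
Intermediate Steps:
W(u) = 2*u*(216 + u) (W(u) = (2*u)*(216 + u) = 2*u*(216 + u))
l = -15013/76 (l = 45039*(-1/228) = -15013/76 ≈ -197.54)
(3540 + l)*(W((-1 + 7)*(-7)) - 47105) = (3540 - 15013/76)*(2*((-1 + 7)*(-7))*(216 + (-1 + 7)*(-7)) - 47105) = 254027*(2*(6*(-7))*(216 + 6*(-7)) - 47105)/76 = 254027*(2*(-42)*(216 - 42) - 47105)/76 = 254027*(2*(-42)*174 - 47105)/76 = 254027*(-14616 - 47105)/76 = (254027/76)*(-61721) = -15678800467/76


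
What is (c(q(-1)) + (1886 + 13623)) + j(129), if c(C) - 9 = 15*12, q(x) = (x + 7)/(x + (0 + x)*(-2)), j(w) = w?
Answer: 15827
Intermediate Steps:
q(x) = -(7 + x)/x (q(x) = (7 + x)/(x + x*(-2)) = (7 + x)/(x - 2*x) = (7 + x)/((-x)) = (7 + x)*(-1/x) = -(7 + x)/x)
c(C) = 189 (c(C) = 9 + 15*12 = 9 + 180 = 189)
(c(q(-1)) + (1886 + 13623)) + j(129) = (189 + (1886 + 13623)) + 129 = (189 + 15509) + 129 = 15698 + 129 = 15827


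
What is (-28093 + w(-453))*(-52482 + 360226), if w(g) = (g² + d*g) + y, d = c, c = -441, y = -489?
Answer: 115834841600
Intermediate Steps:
d = -441
w(g) = -489 + g² - 441*g (w(g) = (g² - 441*g) - 489 = -489 + g² - 441*g)
(-28093 + w(-453))*(-52482 + 360226) = (-28093 + (-489 + (-453)² - 441*(-453)))*(-52482 + 360226) = (-28093 + (-489 + 205209 + 199773))*307744 = (-28093 + 404493)*307744 = 376400*307744 = 115834841600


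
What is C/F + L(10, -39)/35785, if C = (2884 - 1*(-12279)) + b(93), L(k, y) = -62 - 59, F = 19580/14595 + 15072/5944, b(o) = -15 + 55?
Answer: 51300903665477/13083282280 ≈ 3921.1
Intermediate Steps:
b(o) = 40
F = 8408984/2168817 (F = 19580*(1/14595) + 15072*(1/5944) = 3916/2919 + 1884/743 = 8408984/2168817 ≈ 3.8772)
L(k, y) = -121
C = 15203 (C = (2884 - 1*(-12279)) + 40 = (2884 + 12279) + 40 = 15163 + 40 = 15203)
C/F + L(10, -39)/35785 = 15203/(8408984/2168817) - 121/35785 = 15203*(2168817/8408984) - 121*1/35785 = 1433588037/365608 - 121/35785 = 51300903665477/13083282280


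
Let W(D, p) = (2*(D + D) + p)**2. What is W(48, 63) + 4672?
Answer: 69697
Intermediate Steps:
W(D, p) = (p + 4*D)**2 (W(D, p) = (2*(2*D) + p)**2 = (4*D + p)**2 = (p + 4*D)**2)
W(48, 63) + 4672 = (63 + 4*48)**2 + 4672 = (63 + 192)**2 + 4672 = 255**2 + 4672 = 65025 + 4672 = 69697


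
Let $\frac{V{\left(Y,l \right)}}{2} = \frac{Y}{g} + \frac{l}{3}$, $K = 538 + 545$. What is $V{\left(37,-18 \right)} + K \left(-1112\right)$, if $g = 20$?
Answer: $- \frac{12043043}{10} \approx -1.2043 \cdot 10^{6}$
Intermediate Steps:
$K = 1083$
$V{\left(Y,l \right)} = \frac{Y}{10} + \frac{2 l}{3}$ ($V{\left(Y,l \right)} = 2 \left(\frac{Y}{20} + \frac{l}{3}\right) = 2 \left(\frac{l}{3} + \frac{Y}{20}\right) = \frac{Y}{10} + \frac{2 l}{3}$)
$V{\left(37,-18 \right)} + K \left(-1112\right) = \left(\frac{1}{10} \cdot 37 + \frac{2}{3} \left(-18\right)\right) + 1083 \left(-1112\right) = \left(\frac{37}{10} - 12\right) - 1204296 = - \frac{83}{10} - 1204296 = - \frac{12043043}{10}$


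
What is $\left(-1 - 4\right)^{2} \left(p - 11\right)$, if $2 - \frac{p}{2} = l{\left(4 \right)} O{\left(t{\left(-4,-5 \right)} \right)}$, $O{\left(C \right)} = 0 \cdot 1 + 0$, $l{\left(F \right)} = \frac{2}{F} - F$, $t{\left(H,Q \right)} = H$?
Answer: $-175$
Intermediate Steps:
$l{\left(F \right)} = - F + \frac{2}{F}$
$O{\left(C \right)} = 0$ ($O{\left(C \right)} = 0 + 0 = 0$)
$p = 4$ ($p = 4 - 2 \left(\left(-1\right) 4 + \frac{2}{4}\right) 0 = 4 - 2 \left(-4 + 2 \cdot \frac{1}{4}\right) 0 = 4 - 2 \left(-4 + \frac{1}{2}\right) 0 = 4 - 2 \left(\left(- \frac{7}{2}\right) 0\right) = 4 - 0 = 4 + 0 = 4$)
$\left(-1 - 4\right)^{2} \left(p - 11\right) = \left(-1 - 4\right)^{2} \left(4 - 11\right) = \left(-5\right)^{2} \left(-7\right) = 25 \left(-7\right) = -175$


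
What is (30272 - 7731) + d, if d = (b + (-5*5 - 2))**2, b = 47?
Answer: 22941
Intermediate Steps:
d = 400 (d = (47 + (-5*5 - 2))**2 = (47 + (-25 - 2))**2 = (47 - 27)**2 = 20**2 = 400)
(30272 - 7731) + d = (30272 - 7731) + 400 = 22541 + 400 = 22941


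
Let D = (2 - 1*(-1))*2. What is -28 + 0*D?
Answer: -28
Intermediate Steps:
D = 6 (D = (2 + 1)*2 = 3*2 = 6)
-28 + 0*D = -28 + 0*6 = -28 + 0 = -28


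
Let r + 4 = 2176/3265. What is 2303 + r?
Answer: 7508411/3265 ≈ 2299.7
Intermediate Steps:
r = -10884/3265 (r = -4 + 2176/3265 = -10884/3265 ≈ -3.3335)
2303 + r = 2303 - 10884/3265 = 7508411/3265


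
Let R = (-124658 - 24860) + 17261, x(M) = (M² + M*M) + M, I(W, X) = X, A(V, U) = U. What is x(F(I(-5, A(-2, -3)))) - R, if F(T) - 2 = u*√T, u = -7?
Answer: 131973 - 63*I*√3 ≈ 1.3197e+5 - 109.12*I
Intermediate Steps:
F(T) = 2 - 7*√T
x(M) = M + 2*M² (x(M) = (M² + M²) + M = 2*M² + M = M + 2*M²)
R = -132257 (R = -149518 + 17261 = -132257)
x(F(I(-5, A(-2, -3)))) - R = (2 - 7*I*√3)*(1 + 2*(2 - 7*I*√3)) - 1*(-132257) = (2 - 7*I*√3)*(1 + 2*(2 - 7*I*√3)) + 132257 = (2 - 7*I*√3)*(1 + (4 - 14*I*√3)) + 132257 = (2 - 7*I*√3)*(5 - 14*I*√3) + 132257 = 132257 + (2 - 7*I*√3)*(5 - 14*I*√3)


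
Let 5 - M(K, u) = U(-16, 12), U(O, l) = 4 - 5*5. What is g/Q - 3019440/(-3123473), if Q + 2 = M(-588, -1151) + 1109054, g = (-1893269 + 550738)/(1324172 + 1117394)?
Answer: 8176298541011386957/8458012356805602004 ≈ 0.96669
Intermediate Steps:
U(O, l) = -21 (U(O, l) = 4 - 25 = -21)
M(K, u) = 26 (M(K, u) = 5 - 1*(-21) = 5 + 21 = 26)
g = -1342531/2441566 ≈ -0.54986
Q = 1109078 (Q = -2 + (26 + 1109054) = -2 + 1109080 = 1109078)
g/Q - 3019440/(-3123473) = -1342531/2441566/1109078 - 3019440/(-3123473) = -1342531/2441566*1/1109078 - 3019440*(-1/3123473) = -1342531/2707887136148 + 3019440/3123473 = 8176298541011386957/8458012356805602004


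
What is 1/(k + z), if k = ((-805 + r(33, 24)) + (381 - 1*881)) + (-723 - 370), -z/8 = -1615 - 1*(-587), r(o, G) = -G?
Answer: 1/5802 ≈ 0.00017235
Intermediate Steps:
z = 8224 (z = -8*(-1615 - 1*(-587)) = -8*(-1615 + 587) = -8*(-1028) = 8224)
k = -2422 (k = ((-805 - 1*24) + (381 - 1*881)) + (-723 - 370) = ((-805 - 24) + (381 - 881)) - 1093 = (-829 - 500) - 1093 = -1329 - 1093 = -2422)
1/(k + z) = 1/(-2422 + 8224) = 1/5802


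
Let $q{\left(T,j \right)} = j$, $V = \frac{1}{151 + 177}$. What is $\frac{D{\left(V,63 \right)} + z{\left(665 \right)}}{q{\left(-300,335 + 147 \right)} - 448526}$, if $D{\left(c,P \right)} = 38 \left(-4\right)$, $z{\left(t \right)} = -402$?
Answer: $\frac{277}{224022} \approx 0.0012365$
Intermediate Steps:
$V = \frac{1}{328} \approx 0.0030488$
$D{\left(c,P \right)} = -152$
$\frac{D{\left(V,63 \right)} + z{\left(665 \right)}}{q{\left(-300,335 + 147 \right)} - 448526} = \frac{-152 - 402}{\left(335 + 147\right) - 448526} = - \frac{554}{482 - 448526} = - \frac{554}{-448044} = \left(-554\right) \left(- \frac{1}{448044}\right) = \frac{277}{224022}$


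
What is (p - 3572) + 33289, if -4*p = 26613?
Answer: 92255/4 ≈ 23064.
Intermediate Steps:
p = -26613/4 (p = -1/4*26613 = -26613/4 ≈ -6653.3)
(p - 3572) + 33289 = (-26613/4 - 3572) + 33289 = -40901/4 + 33289 = 92255/4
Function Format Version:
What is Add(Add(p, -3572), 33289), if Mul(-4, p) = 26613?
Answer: Rational(92255, 4) ≈ 23064.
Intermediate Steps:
p = Rational(-26613, 4) (p = Mul(Rational(-1, 4), 26613) = Rational(-26613, 4) ≈ -6653.3)
Add(Add(p, -3572), 33289) = Add(Add(Rational(-26613, 4), -3572), 33289) = Add(Rational(-40901, 4), 33289) = Rational(92255, 4)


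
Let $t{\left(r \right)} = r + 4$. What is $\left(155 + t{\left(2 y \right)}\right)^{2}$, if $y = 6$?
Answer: $29241$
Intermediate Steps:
$t{\left(r \right)} = 4 + r$
$\left(155 + t{\left(2 y \right)}\right)^{2} = \left(155 + \left(4 + 2 \cdot 6\right)\right)^{2} = \left(155 + \left(4 + 12\right)\right)^{2} = \left(155 + 16\right)^{2} = 171^{2} = 29241$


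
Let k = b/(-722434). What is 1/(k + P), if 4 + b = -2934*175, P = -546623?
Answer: -361217/197449263464 ≈ -1.8294e-6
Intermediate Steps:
b = -513454 (b = -4 - 2934*175 = -4 - 513450 = -513454)
k = 256727/361217 (k = -513454/(-722434) = -513454*(-1/722434) = 256727/361217 ≈ 0.71073)
1/(k + P) = 1/(256727/361217 - 546623) = 1/(-197449263464/361217) = -361217/197449263464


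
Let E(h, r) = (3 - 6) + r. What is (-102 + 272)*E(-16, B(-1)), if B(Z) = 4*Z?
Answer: -1190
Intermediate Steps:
E(h, r) = -3 + r
(-102 + 272)*E(-16, B(-1)) = (-102 + 272)*(-3 + 4*(-1)) = 170*(-3 - 4) = 170*(-7) = -1190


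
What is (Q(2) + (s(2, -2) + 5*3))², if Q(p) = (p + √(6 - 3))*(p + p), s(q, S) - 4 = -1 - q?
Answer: 624 + 192*√3 ≈ 956.55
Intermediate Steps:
s(q, S) = 3 - q (s(q, S) = 4 + (-1 - q) = 3 - q)
Q(p) = 2*p*(p + √3) (Q(p) = (p + √3)*(2*p) = 2*p*(p + √3))
(Q(2) + (s(2, -2) + 5*3))² = (2*2*(2 + √3) + ((3 - 1*2) + 5*3))² = ((8 + 4*√3) + ((3 - 2) + 15))² = ((8 + 4*√3) + (1 + 15))² = ((8 + 4*√3) + 16)² = (24 + 4*√3)²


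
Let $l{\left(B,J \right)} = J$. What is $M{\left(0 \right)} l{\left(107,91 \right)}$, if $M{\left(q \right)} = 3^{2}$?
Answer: $819$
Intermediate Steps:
$M{\left(q \right)} = 9$
$M{\left(0 \right)} l{\left(107,91 \right)} = 9 \cdot 91 = 819$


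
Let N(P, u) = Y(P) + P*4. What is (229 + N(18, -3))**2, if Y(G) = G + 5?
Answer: 104976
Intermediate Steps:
Y(G) = 5 + G
N(P, u) = 5 + 5*P (N(P, u) = (5 + P) + P*4 = (5 + P) + 4*P = 5 + 5*P)
(229 + N(18, -3))**2 = (229 + (5 + 5*18))**2 = (229 + (5 + 90))**2 = (229 + 95)**2 = 324**2 = 104976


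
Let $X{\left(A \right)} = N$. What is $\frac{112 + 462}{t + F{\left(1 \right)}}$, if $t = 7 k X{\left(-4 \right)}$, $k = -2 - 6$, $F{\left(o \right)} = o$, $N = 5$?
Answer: $- \frac{574}{279} \approx -2.0573$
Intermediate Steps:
$k = -8$ ($k = -2 - 6 = -8$)
$X{\left(A \right)} = 5$
$t = -280$ ($t = 7 \left(-8\right) 5 = \left(-56\right) 5 = -280$)
$\frac{112 + 462}{t + F{\left(1 \right)}} = \frac{112 + 462}{-280 + 1} = \frac{574}{-279} = 574 \left(- \frac{1}{279}\right) = - \frac{574}{279}$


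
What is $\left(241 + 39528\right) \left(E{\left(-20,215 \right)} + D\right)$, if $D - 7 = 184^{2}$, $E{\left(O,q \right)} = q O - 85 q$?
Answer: $448912472$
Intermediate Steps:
$E{\left(O,q \right)} = - 85 q + O q$ ($E{\left(O,q \right)} = O q - 85 q = - 85 q + O q$)
$D = 33863$ ($D = 7 + 184^{2} = 7 + 33856 = 33863$)
$\left(241 + 39528\right) \left(E{\left(-20,215 \right)} + D\right) = \left(241 + 39528\right) \left(215 \left(-85 - 20\right) + 33863\right) = 39769 \left(215 \left(-105\right) + 33863\right) = 39769 \left(-22575 + 33863\right) = 39769 \cdot 11288 = 448912472$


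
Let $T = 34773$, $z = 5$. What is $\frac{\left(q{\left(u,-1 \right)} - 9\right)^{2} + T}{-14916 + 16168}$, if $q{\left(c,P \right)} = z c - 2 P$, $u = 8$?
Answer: $\frac{17931}{626} \approx 28.644$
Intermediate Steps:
$q{\left(c,P \right)} = - 2 P + 5 c$ ($q{\left(c,P \right)} = 5 c - 2 P = - 2 P + 5 c$)
$\frac{\left(q{\left(u,-1 \right)} - 9\right)^{2} + T}{-14916 + 16168} = \frac{\left(\left(\left(-2\right) \left(-1\right) + 5 \cdot 8\right) - 9\right)^{2} + 34773}{-14916 + 16168} = \frac{\left(\left(2 + 40\right) - 9\right)^{2} + 34773}{1252} = \left(\left(42 - 9\right)^{2} + 34773\right) \frac{1}{1252} = \left(33^{2} + 34773\right) \frac{1}{1252} = \left(1089 + 34773\right) \frac{1}{1252} = 35862 \cdot \frac{1}{1252} = \frac{17931}{626}$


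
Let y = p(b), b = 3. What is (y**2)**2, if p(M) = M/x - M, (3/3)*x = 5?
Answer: 20736/625 ≈ 33.178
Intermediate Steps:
x = 5
p(M) = -4*M/5 (p(M) = M/5 - M = -4*M/5)
y = -12/5 (y = -4/5*3 = -12/5 ≈ -2.4000)
(y**2)**2 = ((-12/5)**2)**2 = (144/25)**2 = 20736/625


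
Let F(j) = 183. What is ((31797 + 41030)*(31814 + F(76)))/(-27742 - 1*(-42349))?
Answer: 2330245519/14607 ≈ 1.5953e+5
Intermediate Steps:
((31797 + 41030)*(31814 + F(76)))/(-27742 - 1*(-42349)) = ((31797 + 41030)*(31814 + 183))/(-27742 - 1*(-42349)) = (72827*31997)/(-27742 + 42349) = 2330245519/14607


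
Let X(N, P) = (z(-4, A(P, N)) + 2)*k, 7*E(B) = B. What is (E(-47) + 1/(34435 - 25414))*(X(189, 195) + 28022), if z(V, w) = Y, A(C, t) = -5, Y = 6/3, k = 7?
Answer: -3964213000/21049 ≈ -1.8833e+5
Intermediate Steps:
Y = 2 (Y = 6*(⅓) = 2)
E(B) = B/7
z(V, w) = 2
X(N, P) = 28 (X(N, P) = (2 + 2)*7 = 4*7 = 28)
(E(-47) + 1/(34435 - 25414))*(X(189, 195) + 28022) = ((⅐)*(-47) + 1/(34435 - 25414))*(28 + 28022) = (-47/7 + 1/9021)*28050 = -423980/63147*28050 = -3964213000/21049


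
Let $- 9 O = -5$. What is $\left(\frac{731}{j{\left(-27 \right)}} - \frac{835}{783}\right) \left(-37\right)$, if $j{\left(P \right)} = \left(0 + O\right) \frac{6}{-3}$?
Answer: $\frac{190909159}{7830} \approx 24382.0$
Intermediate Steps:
$O = \frac{5}{9}$ ($O = \left(- \frac{1}{9}\right) \left(-5\right) = \frac{5}{9} \approx 0.55556$)
$j{\left(P \right)} = - \frac{10}{9}$ ($j{\left(P \right)} = \left(0 + \frac{5}{9}\right) \frac{6}{-3} = \frac{5 \cdot 6 \left(- \frac{1}{3}\right)}{9} = \frac{5}{9} \left(-2\right) = - \frac{10}{9}$)
$\left(\frac{731}{j{\left(-27 \right)}} - \frac{835}{783}\right) \left(-37\right) = \left(\frac{731}{- \frac{10}{9}} - \frac{835}{783}\right) \left(-37\right) = \left(731 \left(- \frac{9}{10}\right) - \frac{835}{783}\right) \left(-37\right) = \left(- \frac{6579}{10} - \frac{835}{783}\right) \left(-37\right) = \left(- \frac{5159707}{7830}\right) \left(-37\right) = \frac{190909159}{7830}$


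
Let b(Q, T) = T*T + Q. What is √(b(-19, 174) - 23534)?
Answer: 9*√83 ≈ 81.994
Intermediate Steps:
b(Q, T) = Q + T² (b(Q, T) = T² + Q = Q + T²)
√(b(-19, 174) - 23534) = √((-19 + 174²) - 23534) = √((-19 + 30276) - 23534) = √(30257 - 23534) = √6723 = 9*√83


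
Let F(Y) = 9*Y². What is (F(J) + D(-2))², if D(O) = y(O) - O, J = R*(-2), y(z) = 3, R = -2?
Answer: 22201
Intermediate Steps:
J = 4 (J = -2*(-2) = 4)
D(O) = 3 - O
(F(J) + D(-2))² = (9*4² + (3 - 1*(-2)))² = (9*16 + (3 + 2))² = (144 + 5)² = 149² = 22201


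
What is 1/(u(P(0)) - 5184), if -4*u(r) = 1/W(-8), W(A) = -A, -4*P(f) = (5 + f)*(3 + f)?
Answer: -32/165889 ≈ -0.00019290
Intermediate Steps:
P(f) = -(3 + f)*(5 + f)/4 (P(f) = -(5 + f)*(3 + f)/4 = -(3 + f)*(5 + f)/4)
u(r) = -1/32 (u(r) = -1/(4*((-1*(-8)))) = -1/4/8 = -1/4*1/8 = -1/32)
1/(u(P(0)) - 5184) = 1/(-1/32 - 5184) = 1/(-165889/32) = -32/165889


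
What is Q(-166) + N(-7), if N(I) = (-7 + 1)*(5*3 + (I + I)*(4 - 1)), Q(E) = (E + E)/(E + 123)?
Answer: 7298/43 ≈ 169.72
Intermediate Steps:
Q(E) = 2*E/(123 + E) (Q(E) = (2*E)/(123 + E) = 2*E/(123 + E))
N(I) = -90 - 36*I (N(I) = -6*(15 + (2*I)*3) = -6*(15 + 6*I) = -90 - 36*I)
Q(-166) + N(-7) = 2*(-166)/(123 - 166) + (-90 - 36*(-7)) = 2*(-166)/(-43) + (-90 + 252) = 2*(-166)*(-1/43) + 162 = 332/43 + 162 = 7298/43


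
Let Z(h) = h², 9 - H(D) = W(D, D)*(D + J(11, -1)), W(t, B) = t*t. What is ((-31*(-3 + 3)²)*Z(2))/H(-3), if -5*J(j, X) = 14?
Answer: 0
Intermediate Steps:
J(j, X) = -14/5 (J(j, X) = -⅕*14 = -14/5)
W(t, B) = t²
H(D) = 9 - D²*(-14/5 + D) (H(D) = 9 - D²*(D - 14/5) = 9 - D²*(-14/5 + D))
((-31*(-3 + 3)²)*Z(2))/H(-3) = (-31*(-3 + 3)²*2²)/(9 - 1*(-3)³ + (14/5)*(-3)²) = (-31*0²*4)/(9 - 1*(-27) + (14/5)*9) = (-31*0*4)/(9 + 27 + 126/5) = (0*4)/(306/5) = 0*(5/306) = 0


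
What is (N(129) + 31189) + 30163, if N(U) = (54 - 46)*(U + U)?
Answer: 63416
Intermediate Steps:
N(U) = 16*U (N(U) = 8*(2*U) = 16*U)
(N(129) + 31189) + 30163 = (16*129 + 31189) + 30163 = (2064 + 31189) + 30163 = 33253 + 30163 = 63416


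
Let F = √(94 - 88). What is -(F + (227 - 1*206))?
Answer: -21 - √6 ≈ -23.449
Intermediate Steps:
F = √6 ≈ 2.4495
-(F + (227 - 1*206)) = -(√6 + (227 - 1*206)) = -(√6 + (227 - 206)) = -(√6 + 21) = -(21 + √6) = -21 - √6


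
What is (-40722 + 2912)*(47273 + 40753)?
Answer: -3328263060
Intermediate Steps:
(-40722 + 2912)*(47273 + 40753) = -37810*88026 = -3328263060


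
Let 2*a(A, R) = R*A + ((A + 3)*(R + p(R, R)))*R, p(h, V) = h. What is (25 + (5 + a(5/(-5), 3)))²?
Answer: 8649/4 ≈ 2162.3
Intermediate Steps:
a(A, R) = R²*(3 + A) + A*R/2 (a(A, R) = (R*A + ((A + 3)*(R + R))*R)/2 = (A*R + ((3 + A)*(2*R))*R)/2 = (A*R + (2*R*(3 + A))*R)/2 = (A*R + 2*R²*(3 + A))/2 = R²*(3 + A) + A*R/2)
(25 + (5 + a(5/(-5), 3)))² = (25 + (5 + (½)*3*(5/(-5) + 6*3 + 2*(5/(-5))*3)))² = (25 + (5 + (½)*3*(5*(-⅕) + 18 + 2*(5*(-⅕))*3)))² = (25 + (5 + (½)*3*(-1 + 18 + 2*(-1)*3)))² = (25 + (5 + (½)*3*(-1 + 18 - 6)))² = (25 + (5 + (½)*3*11))² = (25 + (5 + 33/2))² = (25 + 43/2)² = (93/2)² = 8649/4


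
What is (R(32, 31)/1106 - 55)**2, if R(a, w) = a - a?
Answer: 3025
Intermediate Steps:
R(a, w) = 0
(R(32, 31)/1106 - 55)**2 = (0/1106 - 55)**2 = (0*(1/1106) - 55)**2 = (0 - 55)**2 = (-55)**2 = 3025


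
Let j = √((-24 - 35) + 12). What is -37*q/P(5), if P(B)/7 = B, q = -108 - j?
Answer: 3996/35 + 37*I*√47/35 ≈ 114.17 + 7.2474*I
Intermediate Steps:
j = I*√47 (j = √(-59 + 12) = √(-47) = I*√47 ≈ 6.8557*I)
q = -108 - I*√47 ≈ -108.0 - 6.8557*I
P(B) = 7*B
-37*q/P(5) = -37*(-108 - I*√47)/(7*5) = -37*(-108 - I*√47)/35 = -37*(-108/35 - I*√47/35) = 3996/35 + 37*I*√47/35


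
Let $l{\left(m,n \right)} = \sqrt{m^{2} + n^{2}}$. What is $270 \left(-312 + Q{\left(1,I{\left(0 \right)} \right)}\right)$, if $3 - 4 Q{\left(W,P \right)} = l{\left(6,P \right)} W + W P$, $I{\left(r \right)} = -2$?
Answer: $- \frac{167805}{2} - 135 \sqrt{10} \approx -84329.0$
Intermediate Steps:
$Q{\left(W,P \right)} = \frac{3}{4} - \frac{P W}{4} - \frac{W \sqrt{36 + P^{2}}}{4}$ ($Q{\left(W,P \right)} = \frac{3}{4} - \frac{\sqrt{6^{2} + P^{2}} W + W P}{4} = \frac{3}{4} - \frac{\sqrt{36 + P^{2}} W + P W}{4} = \frac{3}{4} - \frac{W \sqrt{36 + P^{2}} + P W}{4} = \frac{3}{4} - \frac{P W + W \sqrt{36 + P^{2}}}{4} = \frac{3}{4} - \left(\frac{P W}{4} + \frac{W \sqrt{36 + P^{2}}}{4}\right) = \frac{3}{4} - \frac{P W}{4} - \frac{W \sqrt{36 + P^{2}}}{4}$)
$270 \left(-312 + Q{\left(1,I{\left(0 \right)} \right)}\right) = 270 \left(-312 - \left(- \frac{3}{4} - \frac{1}{2} + \frac{\sqrt{36 + \left(-2\right)^{2}}}{4}\right)\right) = 270 \left(-312 + \left(\frac{3}{4} + \frac{1}{2} - \frac{\sqrt{36 + 4}}{4}\right)\right) = 270 \left(-312 + \left(\frac{3}{4} + \frac{1}{2} - \frac{\sqrt{40}}{4}\right)\right) = 270 \left(-312 + \left(\frac{3}{4} + \frac{1}{2} - \frac{2 \sqrt{10}}{4}\right)\right) = 270 \left(-312 + \left(\frac{3}{4} + \frac{1}{2} - \frac{\sqrt{10}}{2}\right)\right) = 270 \left(-312 + \left(\frac{5}{4} - \frac{\sqrt{10}}{2}\right)\right) = 270 \left(- \frac{1243}{4} - \frac{\sqrt{10}}{2}\right) = - \frac{167805}{2} - 135 \sqrt{10}$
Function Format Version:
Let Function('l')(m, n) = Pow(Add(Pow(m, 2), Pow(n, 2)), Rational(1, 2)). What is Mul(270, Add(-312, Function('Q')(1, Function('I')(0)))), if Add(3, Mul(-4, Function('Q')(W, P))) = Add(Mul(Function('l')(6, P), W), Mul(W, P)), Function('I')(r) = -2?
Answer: Add(Rational(-167805, 2), Mul(-135, Pow(10, Rational(1, 2)))) ≈ -84329.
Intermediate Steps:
Function('Q')(W, P) = Add(Rational(3, 4), Mul(Rational(-1, 4), P, W), Mul(Rational(-1, 4), W, Pow(Add(36, Pow(P, 2)), Rational(1, 2)))) (Function('Q')(W, P) = Add(Rational(3, 4), Mul(Rational(-1, 4), Add(Mul(Pow(Add(Pow(6, 2), Pow(P, 2)), Rational(1, 2)), W), Mul(W, P)))) = Add(Rational(3, 4), Mul(Rational(-1, 4), Add(Mul(Pow(Add(36, Pow(P, 2)), Rational(1, 2)), W), Mul(P, W)))) = Add(Rational(3, 4), Mul(Rational(-1, 4), Add(Mul(W, Pow(Add(36, Pow(P, 2)), Rational(1, 2))), Mul(P, W)))) = Add(Rational(3, 4), Mul(Rational(-1, 4), Add(Mul(P, W), Mul(W, Pow(Add(36, Pow(P, 2)), Rational(1, 2)))))) = Add(Rational(3, 4), Add(Mul(Rational(-1, 4), P, W), Mul(Rational(-1, 4), W, Pow(Add(36, Pow(P, 2)), Rational(1, 2))))) = Add(Rational(3, 4), Mul(Rational(-1, 4), P, W), Mul(Rational(-1, 4), W, Pow(Add(36, Pow(P, 2)), Rational(1, 2)))))
Mul(270, Add(-312, Function('Q')(1, Function('I')(0)))) = Mul(270, Add(-312, Add(Rational(3, 4), Mul(Rational(-1, 4), -2, 1), Mul(Rational(-1, 4), 1, Pow(Add(36, Pow(-2, 2)), Rational(1, 2)))))) = Mul(270, Add(-312, Add(Rational(3, 4), Rational(1, 2), Mul(Rational(-1, 4), 1, Pow(Add(36, 4), Rational(1, 2)))))) = Mul(270, Add(-312, Add(Rational(3, 4), Rational(1, 2), Mul(Rational(-1, 4), 1, Pow(40, Rational(1, 2)))))) = Mul(270, Add(-312, Add(Rational(3, 4), Rational(1, 2), Mul(Rational(-1, 4), 1, Mul(2, Pow(10, Rational(1, 2))))))) = Mul(270, Add(-312, Add(Rational(3, 4), Rational(1, 2), Mul(Rational(-1, 2), Pow(10, Rational(1, 2)))))) = Mul(270, Add(-312, Add(Rational(5, 4), Mul(Rational(-1, 2), Pow(10, Rational(1, 2)))))) = Mul(270, Add(Rational(-1243, 4), Mul(Rational(-1, 2), Pow(10, Rational(1, 2))))) = Add(Rational(-167805, 2), Mul(-135, Pow(10, Rational(1, 2))))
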